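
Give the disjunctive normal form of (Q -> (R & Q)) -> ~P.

(Q & ~R) | ~P

(Q -> (R & Q)) -> ~P
≡ ~(Q -> (R & Q)) | ~P   (eliminate ->)
≡ ~(~Q | (R & Q)) | ~P   (eliminate ->)
≡ (~~Q & ~(R & Q)) | ~P   (De Morgan)
≡ (Q & ~(R & Q)) | ~P   (double negation)
≡ (Q & (~R | ~Q)) | ~P   (De Morgan)
≡ (Q & ~R) | (Q & ~Q) | ~P   (distribute & over |)
≡ (Q & ~R) | ~P   (simplify)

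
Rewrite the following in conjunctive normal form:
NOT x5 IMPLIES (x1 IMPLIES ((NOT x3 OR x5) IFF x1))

x5 OR NOT x1 OR NOT x3

NOT x5 IMPLIES (x1 IMPLIES ((NOT x3 OR x5) IFF x1))
≡ NOT NOT x5 OR (x1 IMPLIES ((NOT x3 OR x5) IFF x1))
≡ NOT NOT x5 OR NOT x1 OR ((NOT x3 OR x5) IFF x1)
≡ NOT NOT x5 OR NOT x1 OR (((NOT x3 OR x5) IMPLIES x1) AND (x1 IMPLIES (NOT x3 OR x5)))
≡ NOT NOT x5 OR NOT x1 OR ((NOT (NOT x3 OR x5) OR x1) AND (x1 IMPLIES (NOT x3 OR x5)))
≡ NOT NOT x5 OR NOT x1 OR ((NOT (NOT x3 OR x5) OR x1) AND (NOT x1 OR NOT x3 OR x5))
≡ x5 OR NOT x1 OR ((NOT (NOT x3 OR x5) OR x1) AND (NOT x1 OR NOT x3 OR x5))
≡ x5 OR NOT x1 OR (((NOT NOT x3 AND NOT x5) OR x1) AND (NOT x1 OR NOT x3 OR x5))
≡ x5 OR NOT x1 OR (((x3 AND NOT x5) OR x1) AND (NOT x1 OR NOT x3 OR x5))
≡ (x5 OR NOT x1 OR x3 OR x1) AND (x5 OR NOT x1 OR NOT x5 OR x1) AND (x5 OR NOT x1 OR NOT x1 OR NOT x3 OR x5)
≡ x5 OR NOT x1 OR NOT x3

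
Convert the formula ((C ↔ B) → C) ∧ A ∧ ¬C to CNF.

((C ↔ B) → C) ∧ A ∧ ¬C
≡ (¬(C ↔ B) ∨ C) ∧ A ∧ ¬C   [eliminate →]
≡ (¬((C → B) ∧ (B → C)) ∨ C) ∧ A ∧ ¬C   [eliminate ↔]
≡ (¬((¬C ∨ B) ∧ (B → C)) ∨ C) ∧ A ∧ ¬C   [eliminate →]
≡ (¬((¬C ∨ B) ∧ (¬B ∨ C)) ∨ C) ∧ A ∧ ¬C   [eliminate →]
≡ (¬(¬C ∨ B) ∨ ¬(¬B ∨ C) ∨ C) ∧ A ∧ ¬C   [De Morgan]
≡ ((¬¬C ∧ ¬B) ∨ ¬(¬B ∨ C) ∨ C) ∧ A ∧ ¬C   [De Morgan]
≡ ((C ∧ ¬B) ∨ ¬(¬B ∨ C) ∨ C) ∧ A ∧ ¬C   [double negation]
≡ ((C ∧ ¬B) ∨ (¬¬B ∧ ¬C) ∨ C) ∧ A ∧ ¬C   [De Morgan]
≡ ((C ∧ ¬B) ∨ (B ∧ ¬C) ∨ C) ∧ A ∧ ¬C   [double negation]
≡ (C ∨ B ∨ C) ∧ (C ∨ ¬C ∨ C) ∧ (¬B ∨ B ∨ C) ∧ (¬B ∨ ¬C ∨ C) ∧ A ∧ ¬C   [distribute ∨ over ∧]
≡ (C ∨ B) ∧ A ∧ ¬C   [simplify]

(C ∨ B) ∧ A ∧ ¬C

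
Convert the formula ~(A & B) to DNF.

~A | ~B

~(A & B)
≡ ~A | ~B   (De Morgan)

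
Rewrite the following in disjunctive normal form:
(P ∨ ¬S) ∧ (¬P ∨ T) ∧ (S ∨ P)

P ∧ T

(P ∨ ¬S) ∧ (¬P ∨ T) ∧ (S ∨ P)
≡ (P ∧ ¬P ∧ S) ∨ (P ∧ ¬P ∧ P) ∨ (P ∧ T ∧ S) ∨ (P ∧ T ∧ P) ∨ (¬S ∧ ¬P ∧ S) ∨ (¬S ∧ ¬P ∧ P) ∨ (¬S ∧ T ∧ S) ∨ (¬S ∧ T ∧ P)   (distribute ∧ over ∨)
≡ P ∧ T   (simplify)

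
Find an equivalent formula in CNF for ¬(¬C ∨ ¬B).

¬(¬C ∨ ¬B)
≡ ¬¬C ∧ ¬¬B   — De Morgan
≡ C ∧ ¬¬B   — double negation
≡ C ∧ B   — double negation

C ∧ B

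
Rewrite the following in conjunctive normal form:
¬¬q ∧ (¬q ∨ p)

q ∧ (¬q ∨ p)

¬¬q ∧ (¬q ∨ p)
= q ∧ (¬q ∨ p)   [double negation]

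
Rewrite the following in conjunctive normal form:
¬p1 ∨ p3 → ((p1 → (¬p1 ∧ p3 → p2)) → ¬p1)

¬p1 ∨ p3 → ((p1 → (¬p1 ∧ p3 → p2)) → ¬p1)
⇔ ¬(¬p1 ∨ p3) ∨ ((p1 → (¬p1 ∧ p3 → p2)) → ¬p1)
⇔ ¬(¬p1 ∨ p3) ∨ ¬(p1 → (¬p1 ∧ p3 → p2)) ∨ ¬p1
⇔ ¬(¬p1 ∨ p3) ∨ ¬(¬p1 ∨ (¬p1 ∧ p3 → p2)) ∨ ¬p1
⇔ ¬(¬p1 ∨ p3) ∨ ¬(¬p1 ∨ ¬(¬p1 ∧ p3) ∨ p2) ∨ ¬p1
⇔ ¬¬p1 ∧ ¬p3 ∨ ¬(¬p1 ∨ ¬(¬p1 ∧ p3) ∨ p2) ∨ ¬p1
⇔ p1 ∧ ¬p3 ∨ ¬(¬p1 ∨ ¬(¬p1 ∧ p3) ∨ p2) ∨ ¬p1
⇔ p1 ∧ ¬p3 ∨ ¬¬p1 ∧ ¬¬(¬p1 ∧ p3) ∧ ¬p2 ∨ ¬p1
⇔ p1 ∧ ¬p3 ∨ p1 ∧ ¬¬(¬p1 ∧ p3) ∧ ¬p2 ∨ ¬p1
⇔ p1 ∧ ¬p3 ∨ p1 ∧ ¬p1 ∧ p3 ∧ ¬p2 ∨ ¬p1
⇔ (p1 ∨ p1 ∨ ¬p1) ∧ (p1 ∨ ¬p1 ∨ ¬p1) ∧ (p1 ∨ p3 ∨ ¬p1) ∧ (p1 ∨ ¬p2 ∨ ¬p1) ∧ (¬p3 ∨ p1 ∨ ¬p1) ∧ (¬p3 ∨ ¬p1 ∨ ¬p1) ∧ (¬p3 ∨ p3 ∨ ¬p1) ∧ (¬p3 ∨ ¬p2 ∨ ¬p1)
⇔ ¬p3 ∨ ¬p1

¬p3 ∨ ¬p1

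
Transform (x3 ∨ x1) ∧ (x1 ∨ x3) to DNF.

x3 ∨ x1

(x3 ∨ x1) ∧ (x1 ∨ x3)
⇔ (x3 ∧ x1) ∨ (x3 ∧ x3) ∨ (x1 ∧ x1) ∨ (x1 ∧ x3)   (distribute ∧ over ∨)
⇔ x3 ∨ x1   (simplify)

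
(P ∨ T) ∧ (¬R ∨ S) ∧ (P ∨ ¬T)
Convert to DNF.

(P ∧ ¬R) ∨ (P ∧ S)

(P ∨ T) ∧ (¬R ∨ S) ∧ (P ∨ ¬T)
⇔ (P ∧ ¬R ∧ P) ∨ (P ∧ ¬R ∧ ¬T) ∨ (P ∧ S ∧ P) ∨ (P ∧ S ∧ ¬T) ∨ (T ∧ ¬R ∧ P) ∨ (T ∧ ¬R ∧ ¬T) ∨ (T ∧ S ∧ P) ∨ (T ∧ S ∧ ¬T)   [distribute ∧ over ∨]
⇔ (P ∧ ¬R) ∨ (P ∧ S)   [simplify]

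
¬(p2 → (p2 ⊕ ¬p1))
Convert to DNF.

p2 ∧ ¬p1

¬(p2 → (p2 ⊕ ¬p1))
≡ ¬(¬p2 ∨ (p2 ⊕ ¬p1))   (eliminate →)
≡ ¬(¬p2 ∨ (p2 ∧ ¬¬p1) ∨ (¬p2 ∧ ¬p1))   (expand ⊕)
≡ ¬¬p2 ∧ ¬(p2 ∧ ¬¬p1) ∧ ¬(¬p2 ∧ ¬p1)   (De Morgan)
≡ p2 ∧ ¬(p2 ∧ ¬¬p1) ∧ ¬(¬p2 ∧ ¬p1)   (double negation)
≡ p2 ∧ (¬p2 ∨ ¬¬¬p1) ∧ ¬(¬p2 ∧ ¬p1)   (De Morgan)
≡ p2 ∧ (¬p2 ∨ ¬p1) ∧ ¬(¬p2 ∧ ¬p1)   (double negation)
≡ p2 ∧ (¬p2 ∨ ¬p1) ∧ (¬¬p2 ∨ ¬¬p1)   (De Morgan)
≡ p2 ∧ (¬p2 ∨ ¬p1) ∧ (p2 ∨ ¬¬p1)   (double negation)
≡ p2 ∧ (¬p2 ∨ ¬p1) ∧ (p2 ∨ p1)   (double negation)
≡ (p2 ∧ ¬p2 ∧ p2) ∨ (p2 ∧ ¬p2 ∧ p1) ∨ (p2 ∧ ¬p1 ∧ p2) ∨ (p2 ∧ ¬p1 ∧ p1)   (distribute ∧ over ∨)
≡ p2 ∧ ¬p1   (simplify)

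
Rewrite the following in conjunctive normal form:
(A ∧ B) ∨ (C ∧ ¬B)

(A ∧ B) ∨ (C ∧ ¬B)
⇔ (A ∨ C) ∧ (A ∨ ¬B) ∧ (B ∨ C) ∧ (B ∨ ¬B)   — distribute ∨ over ∧
⇔ (A ∨ C) ∧ (A ∨ ¬B) ∧ (B ∨ C)   — simplify

(A ∨ C) ∧ (A ∨ ¬B) ∧ (B ∨ C)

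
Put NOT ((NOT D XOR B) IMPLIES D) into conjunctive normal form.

NOT ((NOT D XOR B) IMPLIES D)
= NOT (NOT (NOT D XOR B) OR D)
= NOT (NOT ((NOT D OR B) AND NOT (NOT D AND B)) OR D)
= NOT NOT ((NOT D OR B) AND NOT (NOT D AND B)) AND NOT D
= (NOT D OR B) AND NOT (NOT D AND B) AND NOT D
= (NOT D OR B) AND (NOT NOT D OR NOT B) AND NOT D
= (NOT D OR B) AND (D OR NOT B) AND NOT D
= (D OR NOT B) AND NOT D

(D OR NOT B) AND NOT D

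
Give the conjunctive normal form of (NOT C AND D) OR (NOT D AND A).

(NOT C AND D) OR (NOT D AND A)
⇔ (NOT C OR NOT D) AND (NOT C OR A) AND (D OR NOT D) AND (D OR A)   [distribute OR over AND]
⇔ (NOT C OR NOT D) AND (NOT C OR A) AND (D OR A)   [simplify]

(NOT C OR NOT D) AND (NOT C OR A) AND (D OR A)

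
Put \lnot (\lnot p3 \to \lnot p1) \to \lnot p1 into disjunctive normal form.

\lnot (\lnot p3 \to \lnot p1) \to \lnot p1
⇔ \lnot \lnot (\lnot p3 \to \lnot p1) \lor \lnot p1   [eliminate \to]
⇔ \lnot \lnot (\lnot \lnot p3 \lor \lnot p1) \lor \lnot p1   [eliminate \to]
⇔ \lnot \lnot p3 \lor \lnot p1 \lor \lnot p1   [double negation]
⇔ p3 \lor \lnot p1 \lor \lnot p1   [double negation]
⇔ p3 \lor \lnot p1   [simplify]

p3 \lor \lnot p1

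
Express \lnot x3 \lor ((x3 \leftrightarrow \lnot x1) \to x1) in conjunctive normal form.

\lnot x3 \lor x1

\lnot x3 \lor ((x3 \leftrightarrow \lnot x1) \to x1)
= \lnot x3 \lor \lnot (x3 \leftrightarrow \lnot x1) \lor x1
= \lnot x3 \lor \lnot ((x3 \to \lnot x1) \land (\lnot x1 \to x3)) \lor x1
= \lnot x3 \lor \lnot ((\lnot x3 \lor \lnot x1) \land (\lnot x1 \to x3)) \lor x1
= \lnot x3 \lor \lnot ((\lnot x3 \lor \lnot x1) \land (\lnot \lnot x1 \lor x3)) \lor x1
= \lnot x3 \lor \lnot (\lnot x3 \lor \lnot x1) \lor \lnot (\lnot \lnot x1 \lor x3) \lor x1
= \lnot x3 \lor (\lnot \lnot x3 \land \lnot \lnot x1) \lor \lnot (\lnot \lnot x1 \lor x3) \lor x1
= \lnot x3 \lor (x3 \land \lnot \lnot x1) \lor \lnot (\lnot \lnot x1 \lor x3) \lor x1
= \lnot x3 \lor (x3 \land x1) \lor \lnot (\lnot \lnot x1 \lor x3) \lor x1
= \lnot x3 \lor (x3 \land x1) \lor (\lnot \lnot \lnot x1 \land \lnot x3) \lor x1
= \lnot x3 \lor (x3 \land x1) \lor (\lnot x1 \land \lnot x3) \lor x1
= (\lnot x3 \lor x3 \lor \lnot x1 \lor x1) \land (\lnot x3 \lor x3 \lor \lnot x3 \lor x1) \land (\lnot x3 \lor x1 \lor \lnot x1 \lor x1) \land (\lnot x3 \lor x1 \lor \lnot x3 \lor x1)
= \lnot x3 \lor x1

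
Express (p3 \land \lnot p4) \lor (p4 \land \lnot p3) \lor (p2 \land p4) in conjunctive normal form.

(p3 \land \lnot p4) \lor (p4 \land \lnot p3) \lor (p2 \land p4)
= (p3 \lor p4 \lor p2) \land (p3 \lor p4 \lor p4) \land (p3 \lor \lnot p3 \lor p2) \land (p3 \lor \lnot p3 \lor p4) \land (\lnot p4 \lor p4 \lor p2) \land (\lnot p4 \lor p4 \lor p4) \land (\lnot p4 \lor \lnot p3 \lor p2) \land (\lnot p4 \lor \lnot p3 \lor p4)
= (p3 \lor p4) \land (\lnot p4 \lor \lnot p3 \lor p2)

(p3 \lor p4) \land (\lnot p4 \lor \lnot p3 \lor p2)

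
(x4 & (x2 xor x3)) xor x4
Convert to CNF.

x4 & (~x4 | ~x2 | x3) & (~x4 | ~x3 | x2)

(x4 & (x2 xor x3)) xor x4
= ((x4 & (x2 xor x3)) | x4) & ~(x4 & (x2 xor x3) & x4)   — expand xor
= ((x4 & (x2 | x3) & ~(x2 & x3)) | x4) & ~(x4 & (x2 xor x3) & x4)   — expand xor
= ((x4 & (x2 | x3) & ~(x2 & x3)) | x4) & ~(x4 & (x2 | x3) & ~(x2 & x3) & x4)   — expand xor
= ((x4 & (x2 | x3) & (~x2 | ~x3)) | x4) & ~(x4 & (x2 | x3) & ~(x2 & x3) & x4)   — De Morgan
= ((x4 & (x2 | x3) & (~x2 | ~x3)) | x4) & (~x4 | ~(x2 | x3) | ~~(x2 & x3) | ~x4)   — De Morgan
= ((x4 & (x2 | x3) & (~x2 | ~x3)) | x4) & (~x4 | (~x2 & ~x3) | ~~(x2 & x3) | ~x4)   — De Morgan
= ((x4 & (x2 | x3) & (~x2 | ~x3)) | x4) & (~x4 | (~x2 & ~x3) | (x2 & x3) | ~x4)   — double negation
= (x4 | x4) & (x2 | x3 | x4) & (~x2 | ~x3 | x4) & (~x4 | ~x2 | x2 | ~x4) & (~x4 | ~x2 | x3 | ~x4) & (~x4 | ~x3 | x2 | ~x4) & (~x4 | ~x3 | x3 | ~x4)   — distribute | over &
= x4 & (~x4 | ~x2 | x3) & (~x4 | ~x3 | x2)   — simplify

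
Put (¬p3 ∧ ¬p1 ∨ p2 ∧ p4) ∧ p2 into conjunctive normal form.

(¬p3 ∧ ¬p1 ∨ p2 ∧ p4) ∧ p2
= (¬p3 ∨ p2) ∧ (¬p3 ∨ p4) ∧ (¬p1 ∨ p2) ∧ (¬p1 ∨ p4) ∧ p2
= (¬p3 ∨ p4) ∧ (¬p1 ∨ p4) ∧ p2

(¬p3 ∨ p4) ∧ (¬p1 ∨ p4) ∧ p2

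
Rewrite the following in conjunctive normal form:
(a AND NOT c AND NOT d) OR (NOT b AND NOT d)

(a OR NOT b) AND (NOT c OR NOT b) AND NOT d

(a AND NOT c AND NOT d) OR (NOT b AND NOT d)
≡ (a OR NOT b) AND (a OR NOT d) AND (NOT c OR NOT b) AND (NOT c OR NOT d) AND (NOT d OR NOT b) AND (NOT d OR NOT d)   — distribute OR over AND
≡ (a OR NOT b) AND (NOT c OR NOT b) AND NOT d   — simplify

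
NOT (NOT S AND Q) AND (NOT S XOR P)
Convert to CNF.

NOT (NOT S AND Q) AND (NOT S XOR P)
≡ NOT (NOT S AND Q) AND (NOT S OR P) AND NOT (NOT S AND P)   [expand XOR]
≡ (NOT NOT S OR NOT Q) AND (NOT S OR P) AND NOT (NOT S AND P)   [De Morgan]
≡ (S OR NOT Q) AND (NOT S OR P) AND NOT (NOT S AND P)   [double negation]
≡ (S OR NOT Q) AND (NOT S OR P) AND (NOT NOT S OR NOT P)   [De Morgan]
≡ (S OR NOT Q) AND (NOT S OR P) AND (S OR NOT P)   [double negation]

(S OR NOT Q) AND (NOT S OR P) AND (S OR NOT P)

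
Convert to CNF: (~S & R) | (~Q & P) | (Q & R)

(~S & R) | (~Q & P) | (Q & R)
⇔ (~S | ~Q | Q) & (~S | ~Q | R) & (~S | P | Q) & (~S | P | R) & (R | ~Q | Q) & (R | ~Q | R) & (R | P | Q) & (R | P | R)   — distribute | over &
⇔ (~S | P | Q) & (R | ~Q) & (R | P)   — simplify

(~S | P | Q) & (R | ~Q) & (R | P)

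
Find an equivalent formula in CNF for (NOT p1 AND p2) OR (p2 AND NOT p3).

(NOT p1 AND p2) OR (p2 AND NOT p3)
≡ (NOT p1 OR p2) AND (NOT p1 OR NOT p3) AND (p2 OR p2) AND (p2 OR NOT p3)
≡ (NOT p1 OR NOT p3) AND p2

(NOT p1 OR NOT p3) AND p2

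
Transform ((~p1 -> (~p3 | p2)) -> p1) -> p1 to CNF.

p1 | ~p3 | p2

((~p1 -> (~p3 | p2)) -> p1) -> p1
≡ ~((~p1 -> (~p3 | p2)) -> p1) | p1   [eliminate ->]
≡ ~(~(~p1 -> (~p3 | p2)) | p1) | p1   [eliminate ->]
≡ ~(~(~~p1 | ~p3 | p2) | p1) | p1   [eliminate ->]
≡ (~~(~~p1 | ~p3 | p2) & ~p1) | p1   [De Morgan]
≡ ((~~p1 | ~p3 | p2) & ~p1) | p1   [double negation]
≡ ((p1 | ~p3 | p2) & ~p1) | p1   [double negation]
≡ (p1 | ~p3 | p2 | p1) & (~p1 | p1)   [distribute | over &]
≡ p1 | ~p3 | p2   [simplify]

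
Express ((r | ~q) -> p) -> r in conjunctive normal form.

(r | ~q) & (~p | r)

((r | ~q) -> p) -> r
≡ ~((r | ~q) -> p) | r   [eliminate ->]
≡ ~(~(r | ~q) | p) | r   [eliminate ->]
≡ (~~(r | ~q) & ~p) | r   [De Morgan]
≡ ((r | ~q) & ~p) | r   [double negation]
≡ (r | ~q | r) & (~p | r)   [distribute | over &]
≡ (r | ~q) & (~p | r)   [simplify]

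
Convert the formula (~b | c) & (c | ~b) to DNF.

~b | c

(~b | c) & (c | ~b)
⇔ (~b & c) | (~b & ~b) | (c & c) | (c & ~b)   — distribute & over |
⇔ ~b | c   — simplify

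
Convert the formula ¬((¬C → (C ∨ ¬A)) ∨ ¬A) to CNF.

¬((¬C → (C ∨ ¬A)) ∨ ¬A)
⇔ ¬(¬¬C ∨ C ∨ ¬A ∨ ¬A)   — eliminate →
⇔ ¬¬¬C ∧ ¬C ∧ ¬¬A ∧ ¬¬A   — De Morgan
⇔ ¬C ∧ ¬C ∧ ¬¬A ∧ ¬¬A   — double negation
⇔ ¬C ∧ ¬C ∧ A ∧ ¬¬A   — double negation
⇔ ¬C ∧ ¬C ∧ A ∧ A   — double negation
⇔ ¬C ∧ A   — simplify

¬C ∧ A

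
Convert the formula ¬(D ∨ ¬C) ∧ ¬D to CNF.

¬D ∧ C

¬(D ∨ ¬C) ∧ ¬D
≡ ¬D ∧ ¬¬C ∧ ¬D   (De Morgan)
≡ ¬D ∧ C ∧ ¬D   (double negation)
≡ ¬D ∧ C   (simplify)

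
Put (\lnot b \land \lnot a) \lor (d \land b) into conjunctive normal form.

(\lnot b \lor d) \land (\lnot a \lor d) \land (\lnot a \lor b)

(\lnot b \land \lnot a) \lor (d \land b)
= (\lnot b \lor d) \land (\lnot b \lor b) \land (\lnot a \lor d) \land (\lnot a \lor b)   — distribute \lor over \land
= (\lnot b \lor d) \land (\lnot a \lor d) \land (\lnot a \lor b)   — simplify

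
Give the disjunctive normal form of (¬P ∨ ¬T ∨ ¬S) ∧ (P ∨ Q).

(¬P ∨ ¬T ∨ ¬S) ∧ (P ∨ Q)
≡ (¬P ∧ P) ∨ (¬P ∧ Q) ∨ (¬T ∧ P) ∨ (¬T ∧ Q) ∨ (¬S ∧ P) ∨ (¬S ∧ Q)   — distribute ∧ over ∨
≡ (¬P ∧ Q) ∨ (¬T ∧ P) ∨ (¬T ∧ Q) ∨ (¬S ∧ P) ∨ (¬S ∧ Q)   — simplify

(¬P ∧ Q) ∨ (¬T ∧ P) ∨ (¬T ∧ Q) ∨ (¬S ∧ P) ∨ (¬S ∧ Q)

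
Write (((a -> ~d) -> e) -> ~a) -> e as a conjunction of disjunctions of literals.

(((a -> ~d) -> e) -> ~a) -> e
≡ ~(((a -> ~d) -> e) -> ~a) | e   [eliminate ->]
≡ ~(~((a -> ~d) -> e) | ~a) | e   [eliminate ->]
≡ ~(~(~(a -> ~d) | e) | ~a) | e   [eliminate ->]
≡ ~(~(~(~a | ~d) | e) | ~a) | e   [eliminate ->]
≡ (~~(~(~a | ~d) | e) & ~~a) | e   [De Morgan]
≡ ((~(~a | ~d) | e) & ~~a) | e   [double negation]
≡ (((~~a & ~~d) | e) & ~~a) | e   [De Morgan]
≡ (((a & ~~d) | e) & ~~a) | e   [double negation]
≡ (((a & d) | e) & ~~a) | e   [double negation]
≡ (((a & d) | e) & a) | e   [double negation]
≡ (a | e | e) & (d | e | e) & (a | e)   [distribute | over &]
≡ (a | e) & (d | e)   [simplify]

(a | e) & (d | e)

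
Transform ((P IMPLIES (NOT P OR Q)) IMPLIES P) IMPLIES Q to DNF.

((P IMPLIES (NOT P OR Q)) IMPLIES P) IMPLIES Q
≡ NOT ((P IMPLIES (NOT P OR Q)) IMPLIES P) OR Q   (eliminate IMPLIES)
≡ NOT (NOT (P IMPLIES (NOT P OR Q)) OR P) OR Q   (eliminate IMPLIES)
≡ NOT (NOT (NOT P OR NOT P OR Q) OR P) OR Q   (eliminate IMPLIES)
≡ (NOT NOT (NOT P OR NOT P OR Q) AND NOT P) OR Q   (De Morgan)
≡ ((NOT P OR NOT P OR Q) AND NOT P) OR Q   (double negation)
≡ (NOT P AND NOT P) OR (NOT P AND NOT P) OR (Q AND NOT P) OR Q   (distribute AND over OR)
≡ NOT P OR Q   (simplify)

NOT P OR Q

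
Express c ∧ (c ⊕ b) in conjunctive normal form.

c ∧ (c ⊕ b)
⇔ c ∧ (c ∨ b) ∧ ¬(c ∧ b)   [expand ⊕]
⇔ c ∧ (c ∨ b) ∧ (¬c ∨ ¬b)   [De Morgan]
⇔ c ∧ (¬c ∨ ¬b)   [simplify]

c ∧ (¬c ∨ ¬b)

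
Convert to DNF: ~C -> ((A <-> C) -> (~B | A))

~C -> ((A <-> C) -> (~B | A))
≡ ~~C | ((A <-> C) -> (~B | A))   [eliminate ->]
≡ ~~C | ~(A <-> C) | ~B | A   [eliminate ->]
≡ ~~C | ~((A -> C) & (C -> A)) | ~B | A   [eliminate <->]
≡ ~~C | ~((~A | C) & (C -> A)) | ~B | A   [eliminate ->]
≡ ~~C | ~((~A | C) & (~C | A)) | ~B | A   [eliminate ->]
≡ C | ~((~A | C) & (~C | A)) | ~B | A   [double negation]
≡ C | ~(~A | C) | ~(~C | A) | ~B | A   [De Morgan]
≡ C | (~~A & ~C) | ~(~C | A) | ~B | A   [De Morgan]
≡ C | (A & ~C) | ~(~C | A) | ~B | A   [double negation]
≡ C | (A & ~C) | (~~C & ~A) | ~B | A   [De Morgan]
≡ C | (A & ~C) | (C & ~A) | ~B | A   [double negation]
≡ C | ~B | A   [simplify]

C | ~B | A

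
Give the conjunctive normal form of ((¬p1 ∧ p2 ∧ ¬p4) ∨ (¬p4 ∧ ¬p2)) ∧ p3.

(¬p1 ∨ ¬p2) ∧ ¬p4 ∧ p3

((¬p1 ∧ p2 ∧ ¬p4) ∨ (¬p4 ∧ ¬p2)) ∧ p3
≡ (¬p1 ∨ ¬p4) ∧ (¬p1 ∨ ¬p2) ∧ (p2 ∨ ¬p4) ∧ (p2 ∨ ¬p2) ∧ (¬p4 ∨ ¬p4) ∧ (¬p4 ∨ ¬p2) ∧ p3   — distribute ∨ over ∧
≡ (¬p1 ∨ ¬p2) ∧ ¬p4 ∧ p3   — simplify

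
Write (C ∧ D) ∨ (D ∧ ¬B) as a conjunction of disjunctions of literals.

(C ∧ D) ∨ (D ∧ ¬B)
≡ (C ∨ D) ∧ (C ∨ ¬B) ∧ (D ∨ D) ∧ (D ∨ ¬B)   (distribute ∨ over ∧)
≡ (C ∨ ¬B) ∧ D   (simplify)

(C ∨ ¬B) ∧ D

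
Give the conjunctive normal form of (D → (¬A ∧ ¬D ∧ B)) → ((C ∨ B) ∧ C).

D ∨ C

(D → (¬A ∧ ¬D ∧ B)) → ((C ∨ B) ∧ C)
≡ ¬(D → (¬A ∧ ¬D ∧ B)) ∨ ((C ∨ B) ∧ C)   (eliminate →)
≡ ¬(¬D ∨ (¬A ∧ ¬D ∧ B)) ∨ ((C ∨ B) ∧ C)   (eliminate →)
≡ (¬¬D ∧ ¬(¬A ∧ ¬D ∧ B)) ∨ ((C ∨ B) ∧ C)   (De Morgan)
≡ (D ∧ ¬(¬A ∧ ¬D ∧ B)) ∨ ((C ∨ B) ∧ C)   (double negation)
≡ (D ∧ (¬¬A ∨ ¬¬D ∨ ¬B)) ∨ ((C ∨ B) ∧ C)   (De Morgan)
≡ (D ∧ (A ∨ ¬¬D ∨ ¬B)) ∨ ((C ∨ B) ∧ C)   (double negation)
≡ (D ∧ (A ∨ D ∨ ¬B)) ∨ ((C ∨ B) ∧ C)   (double negation)
≡ (D ∨ C ∨ B) ∧ (D ∨ C) ∧ (A ∨ D ∨ ¬B ∨ C ∨ B) ∧ (A ∨ D ∨ ¬B ∨ C)   (distribute ∨ over ∧)
≡ D ∨ C   (simplify)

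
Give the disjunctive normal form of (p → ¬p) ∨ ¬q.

(p → ¬p) ∨ ¬q
= ¬p ∨ ¬p ∨ ¬q   (eliminate →)
= ¬p ∨ ¬q   (simplify)

¬p ∨ ¬q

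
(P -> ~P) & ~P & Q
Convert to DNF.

~P & Q

(P -> ~P) & ~P & Q
≡ (~P | ~P) & ~P & Q   — eliminate ->
≡ (~P & ~P & Q) | (~P & ~P & Q)   — distribute & over |
≡ ~P & Q   — simplify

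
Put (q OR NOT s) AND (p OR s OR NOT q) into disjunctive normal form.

(q AND p) OR (q AND s) OR (NOT s AND p) OR (NOT s AND NOT q)

(q OR NOT s) AND (p OR s OR NOT q)
≡ (q AND p) OR (q AND s) OR (q AND NOT q) OR (NOT s AND p) OR (NOT s AND s) OR (NOT s AND NOT q)
≡ (q AND p) OR (q AND s) OR (NOT s AND p) OR (NOT s AND NOT q)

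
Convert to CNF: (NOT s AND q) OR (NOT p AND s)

(NOT s OR NOT p) AND (q OR NOT p) AND (q OR s)

(NOT s AND q) OR (NOT p AND s)
⇔ (NOT s OR NOT p) AND (NOT s OR s) AND (q OR NOT p) AND (q OR s)
⇔ (NOT s OR NOT p) AND (q OR NOT p) AND (q OR s)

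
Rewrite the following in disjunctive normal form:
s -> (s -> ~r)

~s | ~r

s -> (s -> ~r)
≡ ~s | (s -> ~r)   [eliminate ->]
≡ ~s | ~s | ~r   [eliminate ->]
≡ ~s | ~r   [simplify]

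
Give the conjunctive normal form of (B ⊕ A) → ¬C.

(¬B ∨ A ∨ ¬C) ∧ (¬A ∨ B ∨ ¬C)

(B ⊕ A) → ¬C
⇔ ¬(B ⊕ A) ∨ ¬C   — eliminate →
⇔ ¬((B ∨ A) ∧ ¬(B ∧ A)) ∨ ¬C   — expand ⊕
⇔ ¬(B ∨ A) ∨ ¬¬(B ∧ A) ∨ ¬C   — De Morgan
⇔ (¬B ∧ ¬A) ∨ ¬¬(B ∧ A) ∨ ¬C   — De Morgan
⇔ (¬B ∧ ¬A) ∨ (B ∧ A) ∨ ¬C   — double negation
⇔ (¬B ∨ B ∨ ¬C) ∧ (¬B ∨ A ∨ ¬C) ∧ (¬A ∨ B ∨ ¬C) ∧ (¬A ∨ A ∨ ¬C)   — distribute ∨ over ∧
⇔ (¬B ∨ A ∨ ¬C) ∧ (¬A ∨ B ∨ ¬C)   — simplify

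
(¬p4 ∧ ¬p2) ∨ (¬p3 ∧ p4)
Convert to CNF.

(¬p4 ∨ ¬p3) ∧ (¬p2 ∨ ¬p3) ∧ (¬p2 ∨ p4)

(¬p4 ∧ ¬p2) ∨ (¬p3 ∧ p4)
= (¬p4 ∨ ¬p3) ∧ (¬p4 ∨ p4) ∧ (¬p2 ∨ ¬p3) ∧ (¬p2 ∨ p4)   [distribute ∨ over ∧]
= (¬p4 ∨ ¬p3) ∧ (¬p2 ∨ ¬p3) ∧ (¬p2 ∨ p4)   [simplify]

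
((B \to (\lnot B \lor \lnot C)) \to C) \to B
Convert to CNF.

((B \to (\lnot B \lor \lnot C)) \to C) \to B
= \lnot ((B \to (\lnot B \lor \lnot C)) \to C) \lor B   [eliminate \to]
= \lnot (\lnot (B \to (\lnot B \lor \lnot C)) \lor C) \lor B   [eliminate \to]
= \lnot (\lnot (\lnot B \lor \lnot B \lor \lnot C) \lor C) \lor B   [eliminate \to]
= (\lnot \lnot (\lnot B \lor \lnot B \lor \lnot C) \land \lnot C) \lor B   [De Morgan]
= ((\lnot B \lor \lnot B \lor \lnot C) \land \lnot C) \lor B   [double negation]
= (\lnot B \lor \lnot B \lor \lnot C \lor B) \land (\lnot C \lor B)   [distribute \lor over \land]
= \lnot C \lor B   [simplify]

\lnot C \lor B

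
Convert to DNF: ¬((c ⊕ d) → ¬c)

c ∧ ¬d

¬((c ⊕ d) → ¬c)
= ¬(¬(c ⊕ d) ∨ ¬c)   [eliminate →]
= ¬(¬((c ∧ ¬d) ∨ (¬c ∧ d)) ∨ ¬c)   [expand ⊕]
= ¬¬((c ∧ ¬d) ∨ (¬c ∧ d)) ∧ ¬¬c   [De Morgan]
= ((c ∧ ¬d) ∨ (¬c ∧ d)) ∧ ¬¬c   [double negation]
= ((c ∧ ¬d) ∨ (¬c ∧ d)) ∧ c   [double negation]
= (c ∧ ¬d ∧ c) ∨ (¬c ∧ d ∧ c)   [distribute ∧ over ∨]
= c ∧ ¬d   [simplify]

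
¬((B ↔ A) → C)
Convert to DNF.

¬((B ↔ A) → C)
≡ ¬(¬(B ↔ A) ∨ C)
≡ ¬(¬((B → A) ∧ (A → B)) ∨ C)
≡ ¬(¬((¬B ∨ A) ∧ (A → B)) ∨ C)
≡ ¬(¬((¬B ∨ A) ∧ (¬A ∨ B)) ∨ C)
≡ ¬¬((¬B ∨ A) ∧ (¬A ∨ B)) ∧ ¬C
≡ (¬B ∨ A) ∧ (¬A ∨ B) ∧ ¬C
≡ (¬B ∧ ¬A ∧ ¬C) ∨ (¬B ∧ B ∧ ¬C) ∨ (A ∧ ¬A ∧ ¬C) ∨ (A ∧ B ∧ ¬C)
≡ (¬B ∧ ¬A ∧ ¬C) ∨ (A ∧ B ∧ ¬C)

(¬B ∧ ¬A ∧ ¬C) ∨ (A ∧ B ∧ ¬C)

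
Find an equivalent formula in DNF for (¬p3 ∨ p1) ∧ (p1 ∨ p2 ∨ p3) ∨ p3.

(¬p3 ∨ p1) ∧ (p1 ∨ p2 ∨ p3) ∨ p3
≡ ¬p3 ∧ p1 ∨ ¬p3 ∧ p2 ∨ ¬p3 ∧ p3 ∨ p1 ∧ p1 ∨ p1 ∧ p2 ∨ p1 ∧ p3 ∨ p3   — distribute ∧ over ∨
≡ ¬p3 ∧ p2 ∨ p1 ∨ p3   — simplify

¬p3 ∧ p2 ∨ p1 ∨ p3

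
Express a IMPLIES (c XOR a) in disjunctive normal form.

a IMPLIES (c XOR a)
≡ NOT a OR (c XOR a)
≡ NOT a OR (c AND NOT a) OR (NOT c AND a)
≡ NOT a OR (NOT c AND a)

NOT a OR (NOT c AND a)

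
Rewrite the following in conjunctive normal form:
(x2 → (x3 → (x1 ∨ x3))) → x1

(x2 → (x3 → (x1 ∨ x3))) → x1
≡ ¬(x2 → (x3 → (x1 ∨ x3))) ∨ x1   [eliminate →]
≡ ¬(¬x2 ∨ (x3 → (x1 ∨ x3))) ∨ x1   [eliminate →]
≡ ¬(¬x2 ∨ ¬x3 ∨ x1 ∨ x3) ∨ x1   [eliminate →]
≡ (¬¬x2 ∧ ¬¬x3 ∧ ¬x1 ∧ ¬x3) ∨ x1   [De Morgan]
≡ (x2 ∧ ¬¬x3 ∧ ¬x1 ∧ ¬x3) ∨ x1   [double negation]
≡ (x2 ∧ x3 ∧ ¬x1 ∧ ¬x3) ∨ x1   [double negation]
≡ (x2 ∨ x1) ∧ (x3 ∨ x1) ∧ (¬x1 ∨ x1) ∧ (¬x3 ∨ x1)   [distribute ∨ over ∧]
≡ (x2 ∨ x1) ∧ (x3 ∨ x1) ∧ (¬x3 ∨ x1)   [simplify]

(x2 ∨ x1) ∧ (x3 ∨ x1) ∧ (¬x3 ∨ x1)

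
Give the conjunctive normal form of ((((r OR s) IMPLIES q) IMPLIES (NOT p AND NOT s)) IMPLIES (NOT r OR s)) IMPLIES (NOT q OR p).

(NOT q OR NOT s OR p) AND (r OR NOT q OR p)

((((r OR s) IMPLIES q) IMPLIES (NOT p AND NOT s)) IMPLIES (NOT r OR s)) IMPLIES (NOT q OR p)
⇔ NOT ((((r OR s) IMPLIES q) IMPLIES (NOT p AND NOT s)) IMPLIES (NOT r OR s)) OR NOT q OR p   [eliminate IMPLIES]
⇔ NOT (NOT (((r OR s) IMPLIES q) IMPLIES (NOT p AND NOT s)) OR NOT r OR s) OR NOT q OR p   [eliminate IMPLIES]
⇔ NOT (NOT (NOT ((r OR s) IMPLIES q) OR (NOT p AND NOT s)) OR NOT r OR s) OR NOT q OR p   [eliminate IMPLIES]
⇔ NOT (NOT (NOT (NOT (r OR s) OR q) OR (NOT p AND NOT s)) OR NOT r OR s) OR NOT q OR p   [eliminate IMPLIES]
⇔ (NOT NOT (NOT (NOT (r OR s) OR q) OR (NOT p AND NOT s)) AND NOT NOT r AND NOT s) OR NOT q OR p   [De Morgan]
⇔ ((NOT (NOT (r OR s) OR q) OR (NOT p AND NOT s)) AND NOT NOT r AND NOT s) OR NOT q OR p   [double negation]
⇔ (((NOT NOT (r OR s) AND NOT q) OR (NOT p AND NOT s)) AND NOT NOT r AND NOT s) OR NOT q OR p   [De Morgan]
⇔ ((((r OR s) AND NOT q) OR (NOT p AND NOT s)) AND NOT NOT r AND NOT s) OR NOT q OR p   [double negation]
⇔ ((((r OR s) AND NOT q) OR (NOT p AND NOT s)) AND r AND NOT s) OR NOT q OR p   [double negation]
⇔ (r OR s OR NOT p OR NOT q OR p) AND (r OR s OR NOT s OR NOT q OR p) AND (NOT q OR NOT p OR NOT q OR p) AND (NOT q OR NOT s OR NOT q OR p) AND (r OR NOT q OR p) AND (NOT s OR NOT q OR p)   [distribute OR over AND]
⇔ (NOT q OR NOT s OR p) AND (r OR NOT q OR p)   [simplify]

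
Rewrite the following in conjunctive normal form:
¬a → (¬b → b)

a ∨ b

¬a → (¬b → b)
≡ ¬¬a ∨ (¬b → b)   — eliminate →
≡ ¬¬a ∨ ¬¬b ∨ b   — eliminate →
≡ a ∨ ¬¬b ∨ b   — double negation
≡ a ∨ b ∨ b   — double negation
≡ a ∨ b   — simplify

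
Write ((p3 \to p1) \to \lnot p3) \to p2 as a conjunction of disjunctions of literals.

(\lnot p3 \lor p1 \lor p2) \land (p3 \lor p2)

((p3 \to p1) \to \lnot p3) \to p2
⇔ \lnot ((p3 \to p1) \to \lnot p3) \lor p2   (eliminate \to)
⇔ \lnot (\lnot (p3 \to p1) \lor \lnot p3) \lor p2   (eliminate \to)
⇔ \lnot (\lnot (\lnot p3 \lor p1) \lor \lnot p3) \lor p2   (eliminate \to)
⇔ (\lnot \lnot (\lnot p3 \lor p1) \land \lnot \lnot p3) \lor p2   (De Morgan)
⇔ ((\lnot p3 \lor p1) \land \lnot \lnot p3) \lor p2   (double negation)
⇔ ((\lnot p3 \lor p1) \land p3) \lor p2   (double negation)
⇔ (\lnot p3 \lor p1 \lor p2) \land (p3 \lor p2)   (distribute \lor over \land)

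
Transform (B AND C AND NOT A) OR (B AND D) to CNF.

(B AND C AND NOT A) OR (B AND D)
⇔ (B OR B) AND (B OR D) AND (C OR B) AND (C OR D) AND (NOT A OR B) AND (NOT A OR D)   — distribute OR over AND
⇔ B AND (C OR D) AND (NOT A OR D)   — simplify

B AND (C OR D) AND (NOT A OR D)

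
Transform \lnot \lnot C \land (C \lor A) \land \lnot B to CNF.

C \land \lnot B

\lnot \lnot C \land (C \lor A) \land \lnot B
≡ C \land (C \lor A) \land \lnot B   (double negation)
≡ C \land \lnot B   (simplify)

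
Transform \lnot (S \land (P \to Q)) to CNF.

(\lnot S \lor P) \land (\lnot S \lor \lnot Q)

\lnot (S \land (P \to Q))
⇔ \lnot (S \land (\lnot P \lor Q))   — eliminate \to
⇔ \lnot S \lor \lnot (\lnot P \lor Q)   — De Morgan
⇔ \lnot S \lor (\lnot \lnot P \land \lnot Q)   — De Morgan
⇔ \lnot S \lor (P \land \lnot Q)   — double negation
⇔ (\lnot S \lor P) \land (\lnot S \lor \lnot Q)   — distribute \lor over \land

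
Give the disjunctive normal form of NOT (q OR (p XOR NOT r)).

(NOT q AND NOT p AND r) OR (NOT q AND NOT r AND p)

NOT (q OR (p XOR NOT r))
= NOT (q OR (p AND NOT NOT r) OR (NOT p AND NOT r))
= NOT q AND NOT (p AND NOT NOT r) AND NOT (NOT p AND NOT r)
= NOT q AND (NOT p OR NOT NOT NOT r) AND NOT (NOT p AND NOT r)
= NOT q AND (NOT p OR NOT r) AND NOT (NOT p AND NOT r)
= NOT q AND (NOT p OR NOT r) AND (NOT NOT p OR NOT NOT r)
= NOT q AND (NOT p OR NOT r) AND (p OR NOT NOT r)
= NOT q AND (NOT p OR NOT r) AND (p OR r)
= (NOT q AND NOT p AND p) OR (NOT q AND NOT p AND r) OR (NOT q AND NOT r AND p) OR (NOT q AND NOT r AND r)
= (NOT q AND NOT p AND r) OR (NOT q AND NOT r AND p)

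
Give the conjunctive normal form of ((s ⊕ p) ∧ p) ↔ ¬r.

(¬p ∨ s ∨ ¬r) ∧ (r ∨ ¬s ∨ ¬p) ∧ (r ∨ p)

((s ⊕ p) ∧ p) ↔ ¬r
≡ (((s ⊕ p) ∧ p) → ¬r) ∧ (¬r → ((s ⊕ p) ∧ p))   [eliminate ↔]
≡ (¬((s ⊕ p) ∧ p) ∨ ¬r) ∧ (¬r → ((s ⊕ p) ∧ p))   [eliminate →]
≡ (¬((s ∨ p) ∧ ¬(s ∧ p) ∧ p) ∨ ¬r) ∧ (¬r → ((s ⊕ p) ∧ p))   [expand ⊕]
≡ (¬((s ∨ p) ∧ ¬(s ∧ p) ∧ p) ∨ ¬r) ∧ (¬¬r ∨ ((s ⊕ p) ∧ p))   [eliminate →]
≡ (¬((s ∨ p) ∧ ¬(s ∧ p) ∧ p) ∨ ¬r) ∧ (¬¬r ∨ ((s ∨ p) ∧ ¬(s ∧ p) ∧ p))   [expand ⊕]
≡ (¬(s ∨ p) ∨ ¬¬(s ∧ p) ∨ ¬p ∨ ¬r) ∧ (¬¬r ∨ ((s ∨ p) ∧ ¬(s ∧ p) ∧ p))   [De Morgan]
≡ ((¬s ∧ ¬p) ∨ ¬¬(s ∧ p) ∨ ¬p ∨ ¬r) ∧ (¬¬r ∨ ((s ∨ p) ∧ ¬(s ∧ p) ∧ p))   [De Morgan]
≡ ((¬s ∧ ¬p) ∨ (s ∧ p) ∨ ¬p ∨ ¬r) ∧ (¬¬r ∨ ((s ∨ p) ∧ ¬(s ∧ p) ∧ p))   [double negation]
≡ ((¬s ∧ ¬p) ∨ (s ∧ p) ∨ ¬p ∨ ¬r) ∧ (r ∨ ((s ∨ p) ∧ ¬(s ∧ p) ∧ p))   [double negation]
≡ ((¬s ∧ ¬p) ∨ (s ∧ p) ∨ ¬p ∨ ¬r) ∧ (r ∨ ((s ∨ p) ∧ (¬s ∨ ¬p) ∧ p))   [De Morgan]
≡ (¬s ∨ s ∨ ¬p ∨ ¬r) ∧ (¬s ∨ p ∨ ¬p ∨ ¬r) ∧ (¬p ∨ s ∨ ¬p ∨ ¬r) ∧ (¬p ∨ p ∨ ¬p ∨ ¬r) ∧ (r ∨ s ∨ p) ∧ (r ∨ ¬s ∨ ¬p) ∧ (r ∨ p)   [distribute ∨ over ∧]
≡ (¬p ∨ s ∨ ¬r) ∧ (r ∨ ¬s ∨ ¬p) ∧ (r ∨ p)   [simplify]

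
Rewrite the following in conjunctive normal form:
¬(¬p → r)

¬p ∧ ¬r

¬(¬p → r)
≡ ¬(¬¬p ∨ r)   [eliminate →]
≡ ¬¬¬p ∧ ¬r   [De Morgan]
≡ ¬p ∧ ¬r   [double negation]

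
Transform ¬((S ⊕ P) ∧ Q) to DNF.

(¬S ∧ ¬P) ∨ (P ∧ S) ∨ ¬Q

¬((S ⊕ P) ∧ Q)
= ¬(((S ∧ ¬P) ∨ (¬S ∧ P)) ∧ Q)   [expand ⊕]
= ¬((S ∧ ¬P) ∨ (¬S ∧ P)) ∨ ¬Q   [De Morgan]
= (¬(S ∧ ¬P) ∧ ¬(¬S ∧ P)) ∨ ¬Q   [De Morgan]
= ((¬S ∨ ¬¬P) ∧ ¬(¬S ∧ P)) ∨ ¬Q   [De Morgan]
= ((¬S ∨ P) ∧ ¬(¬S ∧ P)) ∨ ¬Q   [double negation]
= ((¬S ∨ P) ∧ (¬¬S ∨ ¬P)) ∨ ¬Q   [De Morgan]
= ((¬S ∨ P) ∧ (S ∨ ¬P)) ∨ ¬Q   [double negation]
= (¬S ∧ S) ∨ (¬S ∧ ¬P) ∨ (P ∧ S) ∨ (P ∧ ¬P) ∨ ¬Q   [distribute ∧ over ∨]
= (¬S ∧ ¬P) ∨ (P ∧ S) ∨ ¬Q   [simplify]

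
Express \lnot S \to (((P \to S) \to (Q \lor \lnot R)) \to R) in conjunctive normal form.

\lnot S \to (((P \to S) \to (Q \lor \lnot R)) \to R)
≡ \lnot \lnot S \lor (((P \to S) \to (Q \lor \lnot R)) \to R)   — eliminate \to
≡ \lnot \lnot S \lor \lnot ((P \to S) \to (Q \lor \lnot R)) \lor R   — eliminate \to
≡ \lnot \lnot S \lor \lnot (\lnot (P \to S) \lor Q \lor \lnot R) \lor R   — eliminate \to
≡ \lnot \lnot S \lor \lnot (\lnot (\lnot P \lor S) \lor Q \lor \lnot R) \lor R   — eliminate \to
≡ S \lor \lnot (\lnot (\lnot P \lor S) \lor Q \lor \lnot R) \lor R   — double negation
≡ S \lor (\lnot \lnot (\lnot P \lor S) \land \lnot Q \land \lnot \lnot R) \lor R   — De Morgan
≡ S \lor ((\lnot P \lor S) \land \lnot Q \land \lnot \lnot R) \lor R   — double negation
≡ S \lor ((\lnot P \lor S) \land \lnot Q \land R) \lor R   — double negation
≡ (S \lor \lnot P \lor S \lor R) \land (S \lor \lnot Q \lor R) \land (S \lor R \lor R)   — distribute \lor over \land
≡ S \lor R   — simplify

S \lor R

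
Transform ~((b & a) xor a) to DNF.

~((b & a) xor a)
≡ ~((b & a & ~a) | (~(b & a) & a))
≡ ~(b & a & ~a) & ~(~(b & a) & a)
≡ (~b | ~a | ~~a) & ~(~(b & a) & a)
≡ (~b | ~a | a) & ~(~(b & a) & a)
≡ (~b | ~a | a) & (~~(b & a) | ~a)
≡ (~b | ~a | a) & ((b & a) | ~a)
≡ (~b & b & a) | (~b & ~a) | (~a & b & a) | (~a & ~a) | (a & b & a) | (a & ~a)
≡ ~a | (a & b)

~a | (a & b)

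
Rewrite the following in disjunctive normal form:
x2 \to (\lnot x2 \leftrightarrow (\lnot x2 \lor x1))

\lnot x2 \lor (x2 \land \lnot x1)

x2 \to (\lnot x2 \leftrightarrow (\lnot x2 \lor x1))
≡ \lnot x2 \lor (\lnot x2 \leftrightarrow (\lnot x2 \lor x1))   [eliminate \to]
≡ \lnot x2 \lor ((\lnot x2 \to (\lnot x2 \lor x1)) \land ((\lnot x2 \lor x1) \to \lnot x2))   [eliminate \leftrightarrow]
≡ \lnot x2 \lor ((\lnot \lnot x2 \lor \lnot x2 \lor x1) \land ((\lnot x2 \lor x1) \to \lnot x2))   [eliminate \to]
≡ \lnot x2 \lor ((\lnot \lnot x2 \lor \lnot x2 \lor x1) \land (\lnot (\lnot x2 \lor x1) \lor \lnot x2))   [eliminate \to]
≡ \lnot x2 \lor ((x2 \lor \lnot x2 \lor x1) \land (\lnot (\lnot x2 \lor x1) \lor \lnot x2))   [double negation]
≡ \lnot x2 \lor ((x2 \lor \lnot x2 \lor x1) \land ((\lnot \lnot x2 \land \lnot x1) \lor \lnot x2))   [De Morgan]
≡ \lnot x2 \lor ((x2 \lor \lnot x2 \lor x1) \land ((x2 \land \lnot x1) \lor \lnot x2))   [double negation]
≡ \lnot x2 \lor (x2 \land x2 \land \lnot x1) \lor (x2 \land \lnot x2) \lor (\lnot x2 \land x2 \land \lnot x1) \lor (\lnot x2 \land \lnot x2) \lor (x1 \land x2 \land \lnot x1) \lor (x1 \land \lnot x2)   [distribute \land over \lor]
≡ \lnot x2 \lor (x2 \land \lnot x1)   [simplify]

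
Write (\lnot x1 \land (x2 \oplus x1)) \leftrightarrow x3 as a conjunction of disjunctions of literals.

(x1 \lor \lnot x2 \lor x3) \land (\lnot x3 \lor \lnot x1) \land (\lnot x3 \lor x2 \lor x1)

(\lnot x1 \land (x2 \oplus x1)) \leftrightarrow x3
≡ ((\lnot x1 \land (x2 \oplus x1)) \to x3) \land (x3 \to (\lnot x1 \land (x2 \oplus x1)))   — eliminate \leftrightarrow
≡ (\lnot (\lnot x1 \land (x2 \oplus x1)) \lor x3) \land (x3 \to (\lnot x1 \land (x2 \oplus x1)))   — eliminate \to
≡ (\lnot (\lnot x1 \land (x2 \lor x1) \land \lnot (x2 \land x1)) \lor x3) \land (x3 \to (\lnot x1 \land (x2 \oplus x1)))   — expand \oplus
≡ (\lnot (\lnot x1 \land (x2 \lor x1) \land \lnot (x2 \land x1)) \lor x3) \land (\lnot x3 \lor (\lnot x1 \land (x2 \oplus x1)))   — eliminate \to
≡ (\lnot (\lnot x1 \land (x2 \lor x1) \land \lnot (x2 \land x1)) \lor x3) \land (\lnot x3 \lor (\lnot x1 \land (x2 \lor x1) \land \lnot (x2 \land x1)))   — expand \oplus
≡ (\lnot \lnot x1 \lor \lnot (x2 \lor x1) \lor \lnot \lnot (x2 \land x1) \lor x3) \land (\lnot x3 \lor (\lnot x1 \land (x2 \lor x1) \land \lnot (x2 \land x1)))   — De Morgan
≡ (x1 \lor \lnot (x2 \lor x1) \lor \lnot \lnot (x2 \land x1) \lor x3) \land (\lnot x3 \lor (\lnot x1 \land (x2 \lor x1) \land \lnot (x2 \land x1)))   — double negation
≡ (x1 \lor (\lnot x2 \land \lnot x1) \lor \lnot \lnot (x2 \land x1) \lor x3) \land (\lnot x3 \lor (\lnot x1 \land (x2 \lor x1) \land \lnot (x2 \land x1)))   — De Morgan
≡ (x1 \lor (\lnot x2 \land \lnot x1) \lor (x2 \land x1) \lor x3) \land (\lnot x3 \lor (\lnot x1 \land (x2 \lor x1) \land \lnot (x2 \land x1)))   — double negation
≡ (x1 \lor (\lnot x2 \land \lnot x1) \lor (x2 \land x1) \lor x3) \land (\lnot x3 \lor (\lnot x1 \land (x2 \lor x1) \land (\lnot x2 \lor \lnot x1)))   — De Morgan
≡ (x1 \lor \lnot x2 \lor x2 \lor x3) \land (x1 \lor \lnot x2 \lor x1 \lor x3) \land (x1 \lor \lnot x1 \lor x2 \lor x3) \land (x1 \lor \lnot x1 \lor x1 \lor x3) \land (\lnot x3 \lor \lnot x1) \land (\lnot x3 \lor x2 \lor x1) \land (\lnot x3 \lor \lnot x2 \lor \lnot x1)   — distribute \lor over \land
≡ (x1 \lor \lnot x2 \lor x3) \land (\lnot x3 \lor \lnot x1) \land (\lnot x3 \lor x2 \lor x1)   — simplify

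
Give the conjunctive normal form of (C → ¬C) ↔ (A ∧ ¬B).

(C ∨ A) ∧ (C ∨ ¬B) ∧ (¬A ∨ B ∨ ¬C)

(C → ¬C) ↔ (A ∧ ¬B)
≡ ((C → ¬C) → (A ∧ ¬B)) ∧ ((A ∧ ¬B) → (C → ¬C))   — eliminate ↔
≡ (¬(C → ¬C) ∨ (A ∧ ¬B)) ∧ ((A ∧ ¬B) → (C → ¬C))   — eliminate →
≡ (¬(¬C ∨ ¬C) ∨ (A ∧ ¬B)) ∧ ((A ∧ ¬B) → (C → ¬C))   — eliminate →
≡ (¬(¬C ∨ ¬C) ∨ (A ∧ ¬B)) ∧ (¬(A ∧ ¬B) ∨ (C → ¬C))   — eliminate →
≡ (¬(¬C ∨ ¬C) ∨ (A ∧ ¬B)) ∧ (¬(A ∧ ¬B) ∨ ¬C ∨ ¬C)   — eliminate →
≡ ((¬¬C ∧ ¬¬C) ∨ (A ∧ ¬B)) ∧ (¬(A ∧ ¬B) ∨ ¬C ∨ ¬C)   — De Morgan
≡ ((C ∧ ¬¬C) ∨ (A ∧ ¬B)) ∧ (¬(A ∧ ¬B) ∨ ¬C ∨ ¬C)   — double negation
≡ ((C ∧ C) ∨ (A ∧ ¬B)) ∧ (¬(A ∧ ¬B) ∨ ¬C ∨ ¬C)   — double negation
≡ ((C ∧ C) ∨ (A ∧ ¬B)) ∧ (¬A ∨ ¬¬B ∨ ¬C ∨ ¬C)   — De Morgan
≡ ((C ∧ C) ∨ (A ∧ ¬B)) ∧ (¬A ∨ B ∨ ¬C ∨ ¬C)   — double negation
≡ (C ∨ A) ∧ (C ∨ ¬B) ∧ (C ∨ A) ∧ (C ∨ ¬B) ∧ (¬A ∨ B ∨ ¬C ∨ ¬C)   — distribute ∨ over ∧
≡ (C ∨ A) ∧ (C ∨ ¬B) ∧ (¬A ∨ B ∨ ¬C)   — simplify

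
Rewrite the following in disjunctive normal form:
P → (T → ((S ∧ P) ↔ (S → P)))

P → (T → ((S ∧ P) ↔ (S → P)))
= ¬P ∨ (T → ((S ∧ P) ↔ (S → P)))   (eliminate →)
= ¬P ∨ ¬T ∨ ((S ∧ P) ↔ (S → P))   (eliminate →)
= ¬P ∨ ¬T ∨ (((S ∧ P) → (S → P)) ∧ ((S → P) → (S ∧ P)))   (eliminate ↔)
= ¬P ∨ ¬T ∨ ((¬(S ∧ P) ∨ (S → P)) ∧ ((S → P) → (S ∧ P)))   (eliminate →)
= ¬P ∨ ¬T ∨ ((¬(S ∧ P) ∨ ¬S ∨ P) ∧ ((S → P) → (S ∧ P)))   (eliminate →)
= ¬P ∨ ¬T ∨ ((¬(S ∧ P) ∨ ¬S ∨ P) ∧ (¬(S → P) ∨ (S ∧ P)))   (eliminate →)
= ¬P ∨ ¬T ∨ ((¬(S ∧ P) ∨ ¬S ∨ P) ∧ (¬(¬S ∨ P) ∨ (S ∧ P)))   (eliminate →)
= ¬P ∨ ¬T ∨ ((¬S ∨ ¬P ∨ ¬S ∨ P) ∧ (¬(¬S ∨ P) ∨ (S ∧ P)))   (De Morgan)
= ¬P ∨ ¬T ∨ ((¬S ∨ ¬P ∨ ¬S ∨ P) ∧ ((¬¬S ∧ ¬P) ∨ (S ∧ P)))   (De Morgan)
= ¬P ∨ ¬T ∨ ((¬S ∨ ¬P ∨ ¬S ∨ P) ∧ ((S ∧ ¬P) ∨ (S ∧ P)))   (double negation)
= ¬P ∨ ¬T ∨ (¬S ∧ S ∧ ¬P) ∨ (¬S ∧ S ∧ P) ∨ (¬P ∧ S ∧ ¬P) ∨ (¬P ∧ S ∧ P) ∨ (¬S ∧ S ∧ ¬P) ∨ (¬S ∧ S ∧ P) ∨ (P ∧ S ∧ ¬P) ∨ (P ∧ S ∧ P)   (distribute ∧ over ∨)
= ¬P ∨ ¬T ∨ (P ∧ S)   (simplify)

¬P ∨ ¬T ∨ (P ∧ S)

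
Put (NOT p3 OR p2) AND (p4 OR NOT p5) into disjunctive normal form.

(NOT p3 AND p4) OR (NOT p3 AND NOT p5) OR (p2 AND p4) OR (p2 AND NOT p5)

(NOT p3 OR p2) AND (p4 OR NOT p5)
⇔ (NOT p3 AND p4) OR (NOT p3 AND NOT p5) OR (p2 AND p4) OR (p2 AND NOT p5)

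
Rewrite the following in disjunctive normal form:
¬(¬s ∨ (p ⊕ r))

(s ∧ ¬p ∧ ¬r) ∨ (s ∧ r ∧ p)

¬(¬s ∨ (p ⊕ r))
≡ ¬(¬s ∨ (p ∧ ¬r) ∨ (¬p ∧ r))   (expand ⊕)
≡ ¬¬s ∧ ¬(p ∧ ¬r) ∧ ¬(¬p ∧ r)   (De Morgan)
≡ s ∧ ¬(p ∧ ¬r) ∧ ¬(¬p ∧ r)   (double negation)
≡ s ∧ (¬p ∨ ¬¬r) ∧ ¬(¬p ∧ r)   (De Morgan)
≡ s ∧ (¬p ∨ r) ∧ ¬(¬p ∧ r)   (double negation)
≡ s ∧ (¬p ∨ r) ∧ (¬¬p ∨ ¬r)   (De Morgan)
≡ s ∧ (¬p ∨ r) ∧ (p ∨ ¬r)   (double negation)
≡ (s ∧ ¬p ∧ p) ∨ (s ∧ ¬p ∧ ¬r) ∨ (s ∧ r ∧ p) ∨ (s ∧ r ∧ ¬r)   (distribute ∧ over ∨)
≡ (s ∧ ¬p ∧ ¬r) ∨ (s ∧ r ∧ p)   (simplify)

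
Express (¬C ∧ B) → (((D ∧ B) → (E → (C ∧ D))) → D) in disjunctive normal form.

C ∨ ¬B ∨ D

(¬C ∧ B) → (((D ∧ B) → (E → (C ∧ D))) → D)
≡ ¬(¬C ∧ B) ∨ (((D ∧ B) → (E → (C ∧ D))) → D)
≡ ¬(¬C ∧ B) ∨ ¬((D ∧ B) → (E → (C ∧ D))) ∨ D
≡ ¬(¬C ∧ B) ∨ ¬(¬(D ∧ B) ∨ (E → (C ∧ D))) ∨ D
≡ ¬(¬C ∧ B) ∨ ¬(¬(D ∧ B) ∨ ¬E ∨ (C ∧ D)) ∨ D
≡ ¬¬C ∨ ¬B ∨ ¬(¬(D ∧ B) ∨ ¬E ∨ (C ∧ D)) ∨ D
≡ C ∨ ¬B ∨ ¬(¬(D ∧ B) ∨ ¬E ∨ (C ∧ D)) ∨ D
≡ C ∨ ¬B ∨ (¬¬(D ∧ B) ∧ ¬¬E ∧ ¬(C ∧ D)) ∨ D
≡ C ∨ ¬B ∨ (D ∧ B ∧ ¬¬E ∧ ¬(C ∧ D)) ∨ D
≡ C ∨ ¬B ∨ (D ∧ B ∧ E ∧ ¬(C ∧ D)) ∨ D
≡ C ∨ ¬B ∨ (D ∧ B ∧ E ∧ (¬C ∨ ¬D)) ∨ D
≡ C ∨ ¬B ∨ (D ∧ B ∧ E ∧ ¬C) ∨ (D ∧ B ∧ E ∧ ¬D) ∨ D
≡ C ∨ ¬B ∨ D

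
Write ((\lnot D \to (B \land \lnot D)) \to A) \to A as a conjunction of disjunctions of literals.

D \lor B \lor A

((\lnot D \to (B \land \lnot D)) \to A) \to A
≡ \lnot ((\lnot D \to (B \land \lnot D)) \to A) \lor A   — eliminate \to
≡ \lnot (\lnot (\lnot D \to (B \land \lnot D)) \lor A) \lor A   — eliminate \to
≡ \lnot (\lnot (\lnot \lnot D \lor (B \land \lnot D)) \lor A) \lor A   — eliminate \to
≡ (\lnot \lnot (\lnot \lnot D \lor (B \land \lnot D)) \land \lnot A) \lor A   — De Morgan
≡ ((\lnot \lnot D \lor (B \land \lnot D)) \land \lnot A) \lor A   — double negation
≡ ((D \lor (B \land \lnot D)) \land \lnot A) \lor A   — double negation
≡ (D \lor B \lor A) \land (D \lor \lnot D \lor A) \land (\lnot A \lor A)   — distribute \lor over \land
≡ D \lor B \lor A   — simplify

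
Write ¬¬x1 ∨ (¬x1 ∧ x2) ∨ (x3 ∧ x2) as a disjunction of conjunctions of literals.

¬¬x1 ∨ (¬x1 ∧ x2) ∨ (x3 ∧ x2)
= x1 ∨ (¬x1 ∧ x2) ∨ (x3 ∧ x2)   [double negation]

x1 ∨ (¬x1 ∧ x2) ∨ (x3 ∧ x2)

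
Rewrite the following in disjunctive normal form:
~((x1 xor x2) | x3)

(~x1 & ~x2 & ~x3) | (x2 & x1 & ~x3)

~((x1 xor x2) | x3)
= ~((x1 & ~x2) | (~x1 & x2) | x3)   [expand xor]
= ~(x1 & ~x2) & ~(~x1 & x2) & ~x3   [De Morgan]
= (~x1 | ~~x2) & ~(~x1 & x2) & ~x3   [De Morgan]
= (~x1 | x2) & ~(~x1 & x2) & ~x3   [double negation]
= (~x1 | x2) & (~~x1 | ~x2) & ~x3   [De Morgan]
= (~x1 | x2) & (x1 | ~x2) & ~x3   [double negation]
= (~x1 & x1 & ~x3) | (~x1 & ~x2 & ~x3) | (x2 & x1 & ~x3) | (x2 & ~x2 & ~x3)   [distribute & over |]
= (~x1 & ~x2 & ~x3) | (x2 & x1 & ~x3)   [simplify]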